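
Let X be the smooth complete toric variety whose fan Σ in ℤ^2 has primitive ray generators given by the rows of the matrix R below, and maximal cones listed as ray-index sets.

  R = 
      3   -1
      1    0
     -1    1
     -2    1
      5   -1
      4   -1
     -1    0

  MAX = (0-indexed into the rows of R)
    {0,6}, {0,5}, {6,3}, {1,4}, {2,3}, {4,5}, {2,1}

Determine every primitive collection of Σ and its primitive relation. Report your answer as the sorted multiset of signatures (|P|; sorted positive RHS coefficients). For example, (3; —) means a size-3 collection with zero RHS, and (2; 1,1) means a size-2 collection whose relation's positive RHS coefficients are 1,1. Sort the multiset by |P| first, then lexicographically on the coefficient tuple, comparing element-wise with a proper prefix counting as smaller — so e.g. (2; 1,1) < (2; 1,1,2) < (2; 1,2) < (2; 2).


Minimal non-faces — 14 found among 7 rays, 7 max cones:

  {1,6}:  v_{1} + v_{6} = 0 ; sig = (2; —)
  {0,1}:  v_{0} + v_{1} = v_{5} ; sig = (2; 1)
  {0,3}:  v_{0} + v_{3} = v_{1} ; sig = (2; 1)
  {1,3}:  v_{1} + v_{3} = v_{2} ; sig = (2; 1)
  {1,5}:  v_{1} + v_{5} = v_{4} ; sig = (2; 1)
  {2,6}:  v_{2} + v_{6} = v_{3} ; sig = (2; 1)
  {4,6}:  v_{4} + v_{6} = v_{5} ; sig = (2; 1)
  {5,6}:  v_{5} + v_{6} = v_{0} ; sig = (2; 1)
  {0,2}:  v_{0} + v_{2} = 2·v_{1} ; sig = (2; 2)
  {0,4}:  v_{0} + v_{4} = 2·v_{5} ; sig = (2; 2)
  {3,5}:  v_{3} + v_{5} = 2·v_{1} ; sig = (2; 2)
  {2,5}:  v_{2} + v_{5} = 3·v_{1} ; sig = (2; 3)
  {3,4}:  v_{3} + v_{4} = 3·v_{1} ; sig = (2; 3)
  {2,4}:  v_{2} + v_{4} = 4·v_{1} ; sig = (2; 4)

Sorted signature multiset PRS(X):
    (2; —)
    (2; 1)
    (2; 1)
    (2; 1)
    (2; 1)
    (2; 1)
    (2; 1)
    (2; 1)
    (2; 2)
    (2; 2)
    (2; 2)
    (2; 3)
    (2; 3)
    (2; 4)


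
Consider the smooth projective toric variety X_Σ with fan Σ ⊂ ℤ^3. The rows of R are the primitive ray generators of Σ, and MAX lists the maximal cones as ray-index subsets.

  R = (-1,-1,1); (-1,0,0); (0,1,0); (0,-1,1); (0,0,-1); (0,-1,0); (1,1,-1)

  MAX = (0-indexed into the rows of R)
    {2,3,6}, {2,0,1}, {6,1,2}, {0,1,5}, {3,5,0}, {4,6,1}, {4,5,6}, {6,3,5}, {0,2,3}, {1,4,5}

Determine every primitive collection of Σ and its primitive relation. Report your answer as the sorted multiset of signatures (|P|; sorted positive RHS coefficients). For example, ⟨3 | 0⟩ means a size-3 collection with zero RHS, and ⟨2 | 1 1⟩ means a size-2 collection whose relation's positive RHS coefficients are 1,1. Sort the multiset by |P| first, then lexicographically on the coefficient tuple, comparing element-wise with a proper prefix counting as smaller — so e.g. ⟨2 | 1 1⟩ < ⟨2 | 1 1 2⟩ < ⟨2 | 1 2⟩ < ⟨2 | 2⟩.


7 collections generate NE(X_Σ); each relation:

  {0,6}:  v_{0} + v_{6} = 0 — sig = ⟨2 | 0⟩
  {2,5}:  v_{2} + v_{5} = 0 — sig = ⟨2 | 0⟩
  {1,3}:  v_{1} + v_{3} = v_{0} — sig = ⟨2 | 1⟩
  {3,4}:  v_{3} + v_{4} = v_{5} — sig = ⟨2 | 1⟩
  {0,4}:  v_{0} + v_{4} = v_{1} + v_{5} — sig = ⟨2 | 1 1⟩
  {2,4}:  v_{2} + v_{4} = v_{1} + v_{6} — sig = ⟨2 | 1 1⟩
  {1,5,6}:  v_{1} + v_{5} + v_{6} = v_{4} — sig = ⟨3 | 1⟩

Hence PRS(X_Σ) =
[⟨2 | 0⟩, ⟨2 | 0⟩, ⟨2 | 1⟩, ⟨2 | 1⟩, ⟨2 | 1 1⟩, ⟨2 | 1 1⟩, ⟨3 | 1⟩]


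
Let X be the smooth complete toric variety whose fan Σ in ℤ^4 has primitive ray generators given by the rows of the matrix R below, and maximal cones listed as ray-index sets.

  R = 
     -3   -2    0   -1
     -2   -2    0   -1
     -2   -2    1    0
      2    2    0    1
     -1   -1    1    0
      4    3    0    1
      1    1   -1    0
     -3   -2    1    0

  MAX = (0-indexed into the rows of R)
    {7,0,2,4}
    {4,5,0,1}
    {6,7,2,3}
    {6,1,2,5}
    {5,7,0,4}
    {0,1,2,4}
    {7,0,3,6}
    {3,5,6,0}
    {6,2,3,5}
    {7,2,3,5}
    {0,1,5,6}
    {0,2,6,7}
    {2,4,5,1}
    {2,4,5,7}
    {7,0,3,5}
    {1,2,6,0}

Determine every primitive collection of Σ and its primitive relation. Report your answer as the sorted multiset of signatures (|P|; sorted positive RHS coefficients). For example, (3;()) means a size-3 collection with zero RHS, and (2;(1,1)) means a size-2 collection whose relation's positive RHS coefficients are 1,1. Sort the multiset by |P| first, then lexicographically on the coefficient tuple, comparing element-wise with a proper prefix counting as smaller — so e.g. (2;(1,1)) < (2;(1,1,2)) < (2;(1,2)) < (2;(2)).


Δ(Σ) — 8 vertices, 7 min non-faces:

  • {1,3}:  v_{1} + v_{3} = 0  ⇒ sig = (2;())
  • {4,6}:  v_{4} + v_{6} = 0  ⇒ sig = (2;())
  • {1,7}:  v_{1} + v_{7} = v_{0} + v_{2}  ⇒ sig = (2;(1,1))
  • {3,4}:  v_{3} + v_{4} = v_{5} + v_{7}  ⇒ sig = (2;(1,1))
  • {0,2,3}:  v_{0} + v_{2} + v_{3} = v_{7}  ⇒ sig = (3;(1))
  • {0,2,5}:  v_{0} + v_{2} + v_{5} = v_{4}  ⇒ sig = (3;(1))
  • {5,6,7}:  v_{5} + v_{6} + v_{7} = v_{3}  ⇒ sig = (3;(1))

Sorted signature multiset PRS(X):
    |P|=2: 4 collections, coeffs (), (), (1,1), (1,1)
    |P|=3: 3 collections, coeffs (1), (1), (1)


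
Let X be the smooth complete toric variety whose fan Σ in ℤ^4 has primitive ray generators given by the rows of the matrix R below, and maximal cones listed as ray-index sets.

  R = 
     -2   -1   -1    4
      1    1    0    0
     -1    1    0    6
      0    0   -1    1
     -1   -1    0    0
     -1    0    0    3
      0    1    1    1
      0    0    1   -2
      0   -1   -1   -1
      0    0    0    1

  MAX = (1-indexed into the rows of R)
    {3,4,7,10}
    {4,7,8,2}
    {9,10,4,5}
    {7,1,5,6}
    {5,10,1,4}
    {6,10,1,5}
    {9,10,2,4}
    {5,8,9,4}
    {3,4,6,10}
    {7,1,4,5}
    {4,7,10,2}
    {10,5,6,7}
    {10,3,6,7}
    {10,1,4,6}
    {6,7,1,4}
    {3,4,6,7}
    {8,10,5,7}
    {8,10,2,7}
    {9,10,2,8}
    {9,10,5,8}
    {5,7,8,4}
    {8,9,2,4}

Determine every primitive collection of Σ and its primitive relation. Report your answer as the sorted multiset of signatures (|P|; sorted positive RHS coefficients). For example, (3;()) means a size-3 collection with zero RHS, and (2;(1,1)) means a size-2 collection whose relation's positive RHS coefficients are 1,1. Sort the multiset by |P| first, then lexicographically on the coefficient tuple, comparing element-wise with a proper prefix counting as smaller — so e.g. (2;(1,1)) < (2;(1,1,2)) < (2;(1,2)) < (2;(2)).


18 minimal non-faces of Δ(Σ) (on 10 rays):

  P = {2,5}:  v_{2} + v_{5} = 0 — sig = (2;())
  P = {7,9}:  v_{7} + v_{9} = 0 — sig = (2;())
  P = {1,2}:  v_{1} + v_{2} = v_{4} + v_{6} — sig = (2;(1,1))
  P = {3,8}:  v_{3} + v_{8} = v_{6} + v_{7} — sig = (2;(1,1))
  P = {6,8}:  v_{6} + v_{8} = v_{5} + v_{7} — sig = (2;(1,1))
  P = {2,6}:  v_{2} + v_{6} = v_{4} + v_{7} + v_{10} — sig = (2;(1,1,1))
  P = {3,9}:  v_{3} + v_{9} = v_{4} + v_{6} + v_{10} — sig = (2;(1,1,1))
  P = {6,9}:  v_{6} + v_{9} = v_{4} + v_{5} + v_{10} — sig = (2;(1,1,1))
  P = {1,8}:  v_{1} + v_{8} = v_{4} + 2·v_{5} + v_{7} — sig = (2;(1,1,2))
  P = {1,9}:  v_{1} + v_{9} = 2·v_{4} + 2·v_{5} + v_{10} — sig = (2;(1,2,2))
  P = {1,3}:  v_{1} + v_{3} = v_{4} + 3·v_{6} — sig = (2;(1,3))
  P = {3,5}:  v_{3} + v_{5} = 2·v_{6} — sig = (2;(2))
  P = {2,3}:  v_{2} + v_{3} = 2·v_{4} + 2·v_{7} + 2·v_{10} — sig = (2;(2,2,2))
  P = {4,8,10}:  v_{4} + v_{8} + v_{10} = 0 — sig = (3;())
  P = {4,5,6}:  v_{4} + v_{5} + v_{6} = v_{1} — sig = (3;(1))
  P = {1,7,10}:  v_{1} + v_{7} + v_{10} = 2·v_{6} — sig = (3;(2))
  P = {4,5,7,10}:  v_{4} + v_{5} + v_{7} + v_{10} = v_{6} — sig = (4;(1))
  P = {4,6,7,10}:  v_{4} + v_{6} + v_{7} + v_{10} = v_{3} — sig = (4;(1))

Sorted signature multiset PRS(X):
[(2;()), (2;()), (2;(1,1)), (2;(1,1)), (2;(1,1)), (2;(1,1,1)), (2;(1,1,1)), (2;(1,1,1)), (2;(1,1,2)), (2;(1,2,2)), (2;(1,3)), (2;(2)), (2;(2,2,2)), (3;()), (3;(1)), (3;(2)), (4;(1)), (4;(1))]


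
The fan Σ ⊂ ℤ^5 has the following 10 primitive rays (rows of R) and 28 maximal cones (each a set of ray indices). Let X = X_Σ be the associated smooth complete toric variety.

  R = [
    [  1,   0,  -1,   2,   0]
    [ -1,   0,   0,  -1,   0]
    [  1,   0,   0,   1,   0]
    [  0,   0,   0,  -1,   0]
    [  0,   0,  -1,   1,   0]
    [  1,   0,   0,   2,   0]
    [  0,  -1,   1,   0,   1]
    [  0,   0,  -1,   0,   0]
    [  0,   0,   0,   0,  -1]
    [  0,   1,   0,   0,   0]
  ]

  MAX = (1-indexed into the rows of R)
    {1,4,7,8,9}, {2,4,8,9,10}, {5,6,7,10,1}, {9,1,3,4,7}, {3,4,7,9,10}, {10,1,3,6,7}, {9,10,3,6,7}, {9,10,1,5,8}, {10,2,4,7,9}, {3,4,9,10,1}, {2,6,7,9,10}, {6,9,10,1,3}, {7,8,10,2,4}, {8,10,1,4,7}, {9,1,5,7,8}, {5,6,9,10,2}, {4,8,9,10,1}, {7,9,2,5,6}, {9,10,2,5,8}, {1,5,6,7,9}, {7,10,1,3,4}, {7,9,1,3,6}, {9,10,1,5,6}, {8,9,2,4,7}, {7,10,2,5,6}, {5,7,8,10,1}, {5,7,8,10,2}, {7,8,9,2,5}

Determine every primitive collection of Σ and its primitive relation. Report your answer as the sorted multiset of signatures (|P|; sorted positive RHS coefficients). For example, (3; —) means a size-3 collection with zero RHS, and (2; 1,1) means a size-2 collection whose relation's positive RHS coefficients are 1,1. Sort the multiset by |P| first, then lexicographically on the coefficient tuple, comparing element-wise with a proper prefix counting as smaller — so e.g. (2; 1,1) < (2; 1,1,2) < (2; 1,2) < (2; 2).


Minimal non-faces — 10 found among 10 rays, 28 max cones:

  P={2,3}:  v_{2} + v_{3} = 0 ; sig = (2; —)
  P={1,2}:  v_{1} + v_{2} = v_{5} ; sig = (2; 1)
  P={3,5}:  v_{3} + v_{5} = v_{1} ; sig = (2; 1)
  P={4,5}:  v_{4} + v_{5} = v_{8} ; sig = (2; 1)
  P={4,6}:  v_{4} + v_{6} = v_{3} ; sig = (2; 1)
  P={6,8}:  v_{6} + v_{8} = v_{1} ; sig = (2; 1)
  P={3,8}:  v_{3} + v_{8} = v_{1} + v_{4} ; sig = (2; 1,1)
  P={7,8,9,10}:  v_{7} + v_{8} + v_{9} + v_{10} = 0 ; sig = (4; —)
  P={1,7,9,10}:  v_{1} + v_{7} + v_{9} + v_{10} = v_{6} ; sig = (4; 1)
  P={5,7,9,10}:  v_{5} + v_{7} + v_{9} + v_{10} = v_{2} + v_{6} ; sig = (4; 1,1)

Signatures (|P|; sorted positive RHS coefficients), sorted:
    |P|=2: 7 collections, coeffs (), (1), (1), (1), (1), (1), (1,1)
    |P|=4: 3 collections, coeffs (), (1), (1,1)


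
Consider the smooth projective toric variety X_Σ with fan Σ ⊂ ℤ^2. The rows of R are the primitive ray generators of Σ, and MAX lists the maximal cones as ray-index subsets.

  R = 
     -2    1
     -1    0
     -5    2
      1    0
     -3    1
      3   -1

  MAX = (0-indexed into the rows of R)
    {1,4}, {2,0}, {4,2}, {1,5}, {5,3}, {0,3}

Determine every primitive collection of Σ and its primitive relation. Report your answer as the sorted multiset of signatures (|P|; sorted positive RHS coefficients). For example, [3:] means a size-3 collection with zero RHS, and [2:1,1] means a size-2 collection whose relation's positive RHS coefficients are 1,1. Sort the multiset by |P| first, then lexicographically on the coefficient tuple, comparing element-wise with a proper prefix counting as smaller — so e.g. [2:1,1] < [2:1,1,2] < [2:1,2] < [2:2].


The 9 primitive collections of Σ (r=6, n=2):

  P = {1,3}:  v_{1} + v_{3} = 0 — sig = [2:]
  P = {4,5}:  v_{4} + v_{5} = 0 — sig = [2:]
  P = {0,1}:  v_{0} + v_{1} = v_{4} — sig = [2:1]
  P = {0,4}:  v_{0} + v_{4} = v_{2} — sig = [2:1]
  P = {0,5}:  v_{0} + v_{5} = v_{3} — sig = [2:1]
  P = {2,5}:  v_{2} + v_{5} = v_{0} — sig = [2:1]
  P = {3,4}:  v_{3} + v_{4} = v_{0} — sig = [2:1]
  P = {1,2}:  v_{1} + v_{2} = 2·v_{4} — sig = [2:2]
  P = {2,3}:  v_{2} + v_{3} = 2·v_{0} — sig = [2:2]

Hence PRS(X_Σ) =
[[2:], [2:], [2:1], [2:1], [2:1], [2:1], [2:1], [2:2], [2:2]]


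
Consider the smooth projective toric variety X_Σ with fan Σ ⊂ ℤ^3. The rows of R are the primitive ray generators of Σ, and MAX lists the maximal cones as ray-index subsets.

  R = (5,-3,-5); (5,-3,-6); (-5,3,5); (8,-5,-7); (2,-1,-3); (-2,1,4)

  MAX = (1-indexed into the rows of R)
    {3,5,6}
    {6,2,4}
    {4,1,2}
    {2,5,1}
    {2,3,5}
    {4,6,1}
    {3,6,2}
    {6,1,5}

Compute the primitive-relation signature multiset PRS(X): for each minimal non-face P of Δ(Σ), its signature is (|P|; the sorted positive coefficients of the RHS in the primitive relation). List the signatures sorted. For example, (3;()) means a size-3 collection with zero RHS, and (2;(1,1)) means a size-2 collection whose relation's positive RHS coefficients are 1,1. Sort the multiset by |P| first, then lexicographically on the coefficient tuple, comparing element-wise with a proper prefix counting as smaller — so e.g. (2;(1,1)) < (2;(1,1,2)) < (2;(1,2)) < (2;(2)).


5 minimal non-faces of Δ(Σ) (on 6 rays):

  • {1,3}:  v_{1} + v_{3} = 0 ; sig = (2;())
  • {3,4}:  v_{3} + v_{4} = v_{2} + v_{6} ; sig = (2;(1,1))
  • {4,5}:  v_{4} + v_{5} = 2·v_{1} ; sig = (2;(2))
  • {1,2,6}:  v_{1} + v_{2} + v_{6} = v_{4} ; sig = (3;(1))
  • {2,5,6}:  v_{2} + v_{5} + v_{6} = v_{1} ; sig = (3;(1))

Signatures (|P|; sorted positive RHS coefficients), sorted:
    (2;())
    (2;(1,1))
    (2;(2))
    (3;(1))
    (3;(1))


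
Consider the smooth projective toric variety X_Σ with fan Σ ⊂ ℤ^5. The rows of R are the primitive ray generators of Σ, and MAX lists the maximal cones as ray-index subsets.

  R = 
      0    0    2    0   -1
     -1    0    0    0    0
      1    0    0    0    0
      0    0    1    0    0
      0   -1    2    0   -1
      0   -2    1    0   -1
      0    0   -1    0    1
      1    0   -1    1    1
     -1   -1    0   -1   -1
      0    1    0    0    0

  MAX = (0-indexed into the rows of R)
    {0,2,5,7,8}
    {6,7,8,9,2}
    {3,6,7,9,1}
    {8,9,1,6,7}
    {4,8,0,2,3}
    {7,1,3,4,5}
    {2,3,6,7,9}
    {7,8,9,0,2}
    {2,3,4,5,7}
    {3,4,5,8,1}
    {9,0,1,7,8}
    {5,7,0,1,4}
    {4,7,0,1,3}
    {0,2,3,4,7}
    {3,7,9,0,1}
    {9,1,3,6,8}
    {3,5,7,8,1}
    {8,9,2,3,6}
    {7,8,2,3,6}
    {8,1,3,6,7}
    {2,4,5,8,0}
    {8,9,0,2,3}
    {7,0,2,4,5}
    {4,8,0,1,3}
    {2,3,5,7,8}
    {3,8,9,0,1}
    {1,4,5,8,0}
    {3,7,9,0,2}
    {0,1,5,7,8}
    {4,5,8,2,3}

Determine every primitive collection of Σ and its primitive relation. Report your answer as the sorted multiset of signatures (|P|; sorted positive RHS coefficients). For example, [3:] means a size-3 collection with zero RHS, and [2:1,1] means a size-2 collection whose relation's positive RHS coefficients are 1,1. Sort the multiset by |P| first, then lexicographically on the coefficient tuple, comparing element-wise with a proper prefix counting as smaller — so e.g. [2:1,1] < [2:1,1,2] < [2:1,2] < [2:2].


10 collections generate NE(X_Σ); each relation:

  {1,2}:  v_{1} + v_{2} = 0  so sig = [2:]
  {0,6}:  v_{0} + v_{6} = v_{3}  so sig = [2:1]
  {4,9}:  v_{4} + v_{9} = v_{0}  so sig = [2:1]
  {5,9}:  v_{5} + v_{9} = v_{0} + v_{7} + v_{8}  so sig = [2:1,1,1]
  {4,6}:  v_{4} + v_{6} = 2·v_{3} + v_{7} + v_{8}  so sig = [2:1,1,2]
  {5,6}:  v_{5} + v_{6} = 2·v_{3} + 2·v_{7} + 2·v_{8}  so sig = [2:2,2,2]
  {4,7,8}:  v_{4} + v_{7} + v_{8} = v_{5}  so sig = [3:1]
  {0,3,5}:  v_{0} + v_{3} + v_{5} = 2·v_{4}  so sig = [3:2]
  {3,7,8,9}:  v_{3} + v_{7} + v_{8} + v_{9} = 0  so sig = [4:]
  {0,3,7,8}:  v_{0} + v_{3} + v_{7} + v_{8} = v_{4}  so sig = [4:1]

so the primitive-relation signature multiset is
    [2:]
    [2:1]
    [2:1]
    [2:1,1,1]
    [2:1,1,2]
    [2:2,2,2]
    [3:1]
    [3:2]
    [4:]
    [4:1]


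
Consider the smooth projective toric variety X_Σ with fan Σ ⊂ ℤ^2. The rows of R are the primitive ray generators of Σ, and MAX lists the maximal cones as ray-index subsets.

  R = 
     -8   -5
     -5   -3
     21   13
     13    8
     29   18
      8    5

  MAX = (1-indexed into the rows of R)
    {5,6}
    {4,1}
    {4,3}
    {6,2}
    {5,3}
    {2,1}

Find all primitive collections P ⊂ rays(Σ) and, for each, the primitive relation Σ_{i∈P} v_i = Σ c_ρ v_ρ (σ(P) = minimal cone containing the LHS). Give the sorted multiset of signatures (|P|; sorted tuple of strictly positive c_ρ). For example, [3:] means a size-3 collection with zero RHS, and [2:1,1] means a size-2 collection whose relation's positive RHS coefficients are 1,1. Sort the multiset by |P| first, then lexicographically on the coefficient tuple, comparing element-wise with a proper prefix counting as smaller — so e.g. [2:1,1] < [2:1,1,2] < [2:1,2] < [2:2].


The 9 primitive collections of Σ (r=6, n=2):

  • {1,6}:  v_{1} + v_{6} = 0  ⟹  sig = [2:]
  • {1,3}:  v_{1} + v_{3} = v_{4}  ⟹  sig = [2:1]
  • {1,5}:  v_{1} + v_{5} = v_{3}  ⟹  sig = [2:1]
  • {2,4}:  v_{2} + v_{4} = v_{6}  ⟹  sig = [2:1]
  • {3,6}:  v_{3} + v_{6} = v_{5}  ⟹  sig = [2:1]
  • {4,6}:  v_{4} + v_{6} = v_{3}  ⟹  sig = [2:1]
  • {2,3}:  v_{2} + v_{3} = 2·v_{6}  ⟹  sig = [2:2]
  • {4,5}:  v_{4} + v_{5} = 2·v_{3}  ⟹  sig = [2:2]
  • {2,5}:  v_{2} + v_{5} = 3·v_{6}  ⟹  sig = [2:3]

Signatures (|P|; sorted positive RHS coefficients), sorted:
{ [2:],  [2:1] ×5,  [2:2] ×2,  [2:3] }


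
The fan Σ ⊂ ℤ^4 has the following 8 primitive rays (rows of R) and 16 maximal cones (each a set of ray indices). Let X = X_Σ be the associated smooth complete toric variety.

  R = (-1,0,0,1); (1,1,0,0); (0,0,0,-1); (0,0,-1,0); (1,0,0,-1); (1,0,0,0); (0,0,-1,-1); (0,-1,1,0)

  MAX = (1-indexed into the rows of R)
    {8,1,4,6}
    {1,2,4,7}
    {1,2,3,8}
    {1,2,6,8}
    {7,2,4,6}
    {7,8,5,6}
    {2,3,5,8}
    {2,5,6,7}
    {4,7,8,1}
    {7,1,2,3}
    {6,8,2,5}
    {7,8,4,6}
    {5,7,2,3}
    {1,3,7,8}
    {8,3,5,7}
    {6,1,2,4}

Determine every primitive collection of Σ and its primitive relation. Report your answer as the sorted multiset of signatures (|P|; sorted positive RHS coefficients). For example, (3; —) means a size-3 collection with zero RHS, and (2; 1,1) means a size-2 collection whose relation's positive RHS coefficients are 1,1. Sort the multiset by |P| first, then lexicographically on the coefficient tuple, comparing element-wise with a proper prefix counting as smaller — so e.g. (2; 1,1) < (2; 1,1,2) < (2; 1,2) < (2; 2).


Σ has 7 primitive collections:

  P = {1,5}:  v_{1} + v_{5} = 0 — sig = (2; —)
  P = {3,4}:  v_{3} + v_{4} = v_{7} — sig = (2; 1)
  P = {3,6}:  v_{3} + v_{6} = v_{5} — sig = (2; 1)
  P = {4,5}:  v_{4} + v_{5} = v_{6} + v_{7} — sig = (2; 1,1)
  P = {1,6,7}:  v_{1} + v_{6} + v_{7} = v_{4} — sig = (3; 1)
  P = {2,4,8}:  v_{2} + v_{4} + v_{8} = v_{6} — sig = (3; 1)
  P = {2,7,8}:  v_{2} + v_{7} + v_{8} = v_{5} — sig = (3; 1)

Signatures (|P|; sorted positive RHS coefficients), sorted:
[(2; —), (2; 1), (2; 1), (2; 1,1), (3; 1), (3; 1), (3; 1)]


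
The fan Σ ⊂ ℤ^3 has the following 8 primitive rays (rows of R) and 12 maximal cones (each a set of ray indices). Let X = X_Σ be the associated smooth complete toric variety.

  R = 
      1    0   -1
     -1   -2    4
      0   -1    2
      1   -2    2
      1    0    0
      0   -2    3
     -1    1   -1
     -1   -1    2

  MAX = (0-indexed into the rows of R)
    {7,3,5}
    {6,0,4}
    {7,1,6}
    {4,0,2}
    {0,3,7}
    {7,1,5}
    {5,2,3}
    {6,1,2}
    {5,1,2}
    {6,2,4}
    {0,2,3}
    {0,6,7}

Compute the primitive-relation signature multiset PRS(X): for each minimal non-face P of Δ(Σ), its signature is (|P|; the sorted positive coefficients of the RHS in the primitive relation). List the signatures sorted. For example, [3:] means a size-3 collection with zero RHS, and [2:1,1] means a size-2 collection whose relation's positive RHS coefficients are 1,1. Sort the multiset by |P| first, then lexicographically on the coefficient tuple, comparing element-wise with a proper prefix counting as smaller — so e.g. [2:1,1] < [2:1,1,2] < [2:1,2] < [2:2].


Δ(Σ) — 8 vertices, 11 min non-faces:

  • {0,1}:  v_{0} + v_{1} = v_{5} ; sig = [2:1]
  • {0,5}:  v_{0} + v_{5} = v_{3} ; sig = [2:1]
  • {2,7}:  v_{2} + v_{7} = v_{1} ; sig = [2:1]
  • {4,7}:  v_{4} + v_{7} = v_{2} ; sig = [2:1]
  • {5,6}:  v_{5} + v_{6} = v_{7} ; sig = [2:1]
  • {3,6}:  v_{3} + v_{6} = v_{0} + v_{7} ; sig = [2:1,1]
  • {4,5}:  v_{4} + v_{5} = v_{0} + 2·v_{2} ; sig = [2:1,2]
  • {1,3}:  v_{1} + v_{3} = 2·v_{5} ; sig = [2:2]
  • {1,4}:  v_{1} + v_{4} = 2·v_{2} ; sig = [2:2]
  • {3,4}:  v_{3} + v_{4} = 2·v_{0} + 2·v_{2} ; sig = [2:2,2]
  • {0,2,6}:  v_{0} + v_{2} + v_{6} = 0 ; sig = [3:]

so the primitive-relation signature multiset is
[[2:1], [2:1], [2:1], [2:1], [2:1], [2:1,1], [2:1,2], [2:2], [2:2], [2:2,2], [3:]]


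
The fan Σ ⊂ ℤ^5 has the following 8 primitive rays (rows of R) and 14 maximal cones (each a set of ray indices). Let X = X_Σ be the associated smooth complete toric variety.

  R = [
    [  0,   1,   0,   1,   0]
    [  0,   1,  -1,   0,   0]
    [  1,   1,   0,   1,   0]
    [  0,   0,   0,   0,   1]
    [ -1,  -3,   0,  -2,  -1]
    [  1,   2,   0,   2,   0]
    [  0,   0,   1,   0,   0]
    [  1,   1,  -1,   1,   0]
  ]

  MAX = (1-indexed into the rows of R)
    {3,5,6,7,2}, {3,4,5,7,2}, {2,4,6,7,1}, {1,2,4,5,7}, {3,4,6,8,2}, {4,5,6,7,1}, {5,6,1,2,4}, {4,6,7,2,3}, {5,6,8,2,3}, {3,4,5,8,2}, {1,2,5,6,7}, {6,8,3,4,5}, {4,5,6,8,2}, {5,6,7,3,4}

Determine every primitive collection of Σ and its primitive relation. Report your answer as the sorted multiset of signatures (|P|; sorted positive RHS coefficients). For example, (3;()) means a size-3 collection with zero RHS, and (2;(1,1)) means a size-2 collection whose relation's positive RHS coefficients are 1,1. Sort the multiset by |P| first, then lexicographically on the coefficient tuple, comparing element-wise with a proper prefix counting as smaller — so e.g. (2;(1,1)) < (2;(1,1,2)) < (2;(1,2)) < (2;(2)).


The 5 primitive collections of Σ (r=8, n=5):

  {1,3}:  v_{1} + v_{3} = v_{6} — sig = (2;(1))
  {7,8}:  v_{7} + v_{8} = v_{3} — sig = (2;(1))
  {1,8}:  v_{1} + v_{8} = v_{2} + v_{4} + v_{5} + 2·v_{6} — sig = (2;(1,1,1,2))
  {2,4,5,6,7}:  v_{2} + v_{4} + v_{5} + v_{6} + v_{7} = 0 — sig = (5;())
  {2,3,4,5,6}:  v_{2} + v_{3} + v_{4} + v_{5} + v_{6} = v_{8} — sig = (5;(1))

Signatures (|P|; sorted positive RHS coefficients), sorted:
    (2;(1))
    (2;(1))
    (2;(1,1,1,2))
    (5;())
    (5;(1))


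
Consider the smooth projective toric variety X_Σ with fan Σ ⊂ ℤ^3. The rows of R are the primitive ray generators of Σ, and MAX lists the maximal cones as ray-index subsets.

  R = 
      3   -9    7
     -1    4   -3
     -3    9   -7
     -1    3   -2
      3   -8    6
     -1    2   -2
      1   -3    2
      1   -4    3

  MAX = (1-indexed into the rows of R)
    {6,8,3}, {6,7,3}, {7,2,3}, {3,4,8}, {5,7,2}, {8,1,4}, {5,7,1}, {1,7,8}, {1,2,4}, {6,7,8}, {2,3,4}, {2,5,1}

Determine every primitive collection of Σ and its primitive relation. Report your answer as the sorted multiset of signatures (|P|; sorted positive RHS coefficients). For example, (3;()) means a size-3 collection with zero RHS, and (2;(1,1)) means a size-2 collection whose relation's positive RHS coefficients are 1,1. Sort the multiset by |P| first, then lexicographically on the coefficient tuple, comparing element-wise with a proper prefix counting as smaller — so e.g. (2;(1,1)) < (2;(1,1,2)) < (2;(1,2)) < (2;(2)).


Δ(Σ) — 8 vertices, 12 min non-faces:

  {1,3}:  v_{1} + v_{3} = 0  →  sig = (2;())
  {2,8}:  v_{2} + v_{8} = 0  →  sig = (2;())
  {4,7}:  v_{4} + v_{7} = 0  →  sig = (2;())
  {1,6}:  v_{1} + v_{6} = v_{7} + v_{8}  →  sig = (2;(1,1))
  {2,6}:  v_{2} + v_{6} = v_{3} + v_{7}  →  sig = (2;(1,1))
  {3,5}:  v_{3} + v_{5} = v_{2} + v_{7}  →  sig = (2;(1,1))
  {4,5}:  v_{4} + v_{5} = v_{1} + v_{2}  →  sig = (2;(1,1))
  {4,6}:  v_{4} + v_{6} = v_{3} + v_{8}  →  sig = (2;(1,1))
  {5,8}:  v_{5} + v_{8} = v_{1} + v_{7}  →  sig = (2;(1,1))
  {5,6}:  v_{5} + v_{6} = 2·v_{7}  →  sig = (2;(2))
  {1,2,7}:  v_{1} + v_{2} + v_{7} = v_{5}  →  sig = (3;(1))
  {3,7,8}:  v_{3} + v_{7} + v_{8} = v_{6}  →  sig = (3;(1))

Signatures (|P|; sorted positive RHS coefficients), sorted:
[(2;()), (2;()), (2;()), (2;(1,1)), (2;(1,1)), (2;(1,1)), (2;(1,1)), (2;(1,1)), (2;(1,1)), (2;(2)), (3;(1)), (3;(1))]


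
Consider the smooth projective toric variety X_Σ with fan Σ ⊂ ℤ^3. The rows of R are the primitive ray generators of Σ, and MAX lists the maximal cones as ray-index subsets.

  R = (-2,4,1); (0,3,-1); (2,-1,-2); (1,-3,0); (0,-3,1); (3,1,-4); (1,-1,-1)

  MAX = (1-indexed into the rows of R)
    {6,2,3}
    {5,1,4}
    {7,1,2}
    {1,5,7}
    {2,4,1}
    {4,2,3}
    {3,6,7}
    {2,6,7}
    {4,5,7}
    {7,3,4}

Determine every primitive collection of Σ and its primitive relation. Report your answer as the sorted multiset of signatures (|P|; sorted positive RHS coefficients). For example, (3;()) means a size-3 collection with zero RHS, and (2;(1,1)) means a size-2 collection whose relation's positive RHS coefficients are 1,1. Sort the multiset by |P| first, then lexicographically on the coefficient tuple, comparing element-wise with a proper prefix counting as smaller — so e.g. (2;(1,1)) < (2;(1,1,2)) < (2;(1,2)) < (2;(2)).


The 9 primitive collections of Σ (r=7, n=3):

  P={2,5}:  v_{2} + v_{5} = 0  so sig = (2;())
  P={1,3}:  v_{1} + v_{3} = v_{2}  so sig = (2;(1))
  P={3,5}:  v_{3} + v_{5} = v_{4} + v_{7}  so sig = (2;(1,1))
  P={5,6}:  v_{5} + v_{6} = v_{3} + v_{7}  so sig = (2;(1,1))
  P={1,6}:  v_{1} + v_{6} = 2·v_{2} + v_{7}  so sig = (2;(1,2))
  P={4,6}:  v_{4} + v_{6} = 2·v_{3}  so sig = (2;(2))
  P={1,4,7}:  v_{1} + v_{4} + v_{7} = 0  so sig = (3;())
  P={2,3,7}:  v_{2} + v_{3} + v_{7} = v_{6}  so sig = (3;(1))
  P={2,4,7}:  v_{2} + v_{4} + v_{7} = v_{3}  so sig = (3;(1))

Hence PRS(X_Σ) =
[(2;()), (2;(1)), (2;(1,1)), (2;(1,1)), (2;(1,2)), (2;(2)), (3;()), (3;(1)), (3;(1))]


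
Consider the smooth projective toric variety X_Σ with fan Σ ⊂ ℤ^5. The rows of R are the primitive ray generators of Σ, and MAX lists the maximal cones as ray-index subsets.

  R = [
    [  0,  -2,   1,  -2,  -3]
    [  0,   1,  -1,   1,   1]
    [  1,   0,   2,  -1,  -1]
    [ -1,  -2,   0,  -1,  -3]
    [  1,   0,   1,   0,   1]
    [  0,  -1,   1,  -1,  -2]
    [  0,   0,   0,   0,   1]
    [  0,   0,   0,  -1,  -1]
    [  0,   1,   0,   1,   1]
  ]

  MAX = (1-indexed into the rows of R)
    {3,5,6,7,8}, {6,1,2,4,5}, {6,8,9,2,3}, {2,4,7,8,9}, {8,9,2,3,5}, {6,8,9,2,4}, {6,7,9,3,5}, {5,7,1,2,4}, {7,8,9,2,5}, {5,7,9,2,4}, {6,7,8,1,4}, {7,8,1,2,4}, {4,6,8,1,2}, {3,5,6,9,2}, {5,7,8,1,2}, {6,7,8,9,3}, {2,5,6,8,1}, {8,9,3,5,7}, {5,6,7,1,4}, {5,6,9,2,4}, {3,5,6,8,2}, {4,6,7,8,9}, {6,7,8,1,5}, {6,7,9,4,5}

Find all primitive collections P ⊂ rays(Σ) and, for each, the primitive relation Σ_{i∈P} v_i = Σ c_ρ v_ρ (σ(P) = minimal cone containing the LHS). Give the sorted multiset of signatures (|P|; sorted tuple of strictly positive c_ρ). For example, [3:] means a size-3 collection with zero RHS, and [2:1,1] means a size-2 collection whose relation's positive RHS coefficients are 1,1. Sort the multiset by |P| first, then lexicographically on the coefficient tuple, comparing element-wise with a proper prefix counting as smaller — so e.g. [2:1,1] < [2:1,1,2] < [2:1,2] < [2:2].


7 collections generate NE(X_Σ); each relation:

  P = {1,9}:  v_{1} + v_{9} = v_{6} — sig = [2:1]
  P = {1,3}:  v_{1} + v_{3} = v_{5} + 2·v_{6} + v_{8} — sig = [2:1,1,2]
  P = {3,4}:  v_{3} + v_{4} = 2·v_{6} — sig = [2:2]
  P = {2,6,7}:  v_{2} + v_{6} + v_{7} = 0 — sig = [3:]
  P = {4,5,8}:  v_{4} + v_{5} + v_{8} = v_{1} — sig = [3:1]
  P = {2,3,7}:  v_{2} + v_{3} + v_{7} = v_{5} + v_{8} + v_{9} — sig = [3:1,1,1]
  P = {5,6,8,9}:  v_{5} + v_{6} + v_{8} + v_{9} = v_{3} — sig = [4:1]

so the primitive-relation signature multiset is
    |P|=2: 3 collections, coeffs (1), (1,1,2), (2)
    |P|=3: 3 collections, coeffs (), (1), (1,1,1)
    |P|=4: 1 collection, coeffs (1)


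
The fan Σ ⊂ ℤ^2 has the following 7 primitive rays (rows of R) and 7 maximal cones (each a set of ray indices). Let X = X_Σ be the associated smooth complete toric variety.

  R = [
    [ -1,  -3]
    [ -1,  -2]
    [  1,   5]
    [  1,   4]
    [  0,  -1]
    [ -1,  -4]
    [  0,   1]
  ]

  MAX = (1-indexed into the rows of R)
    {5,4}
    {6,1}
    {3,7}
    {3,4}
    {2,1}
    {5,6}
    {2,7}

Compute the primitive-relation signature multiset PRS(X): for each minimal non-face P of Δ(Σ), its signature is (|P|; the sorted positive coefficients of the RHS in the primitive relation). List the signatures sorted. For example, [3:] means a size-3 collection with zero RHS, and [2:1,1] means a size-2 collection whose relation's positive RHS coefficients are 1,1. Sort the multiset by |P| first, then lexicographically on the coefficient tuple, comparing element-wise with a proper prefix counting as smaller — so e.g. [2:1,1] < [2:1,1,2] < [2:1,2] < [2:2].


Primitive collections (14):

  {4,6}:  v_{4} + v_{6} = 0  so sig = [2:]
  {5,7}:  v_{5} + v_{7} = 0  so sig = [2:]
  {1,4}:  v_{1} + v_{4} = v_{7}  so sig = [2:1]
  {1,5}:  v_{1} + v_{5} = v_{6}  so sig = [2:1]
  {1,7}:  v_{1} + v_{7} = v_{2}  so sig = [2:1]
  {2,5}:  v_{2} + v_{5} = v_{1}  so sig = [2:1]
  {3,5}:  v_{3} + v_{5} = v_{4}  so sig = [2:1]
  {3,6}:  v_{3} + v_{6} = v_{7}  so sig = [2:1]
  {4,7}:  v_{4} + v_{7} = v_{3}  so sig = [2:1]
  {6,7}:  v_{6} + v_{7} = v_{1}  so sig = [2:1]
  {1,3}:  v_{1} + v_{3} = 2·v_{7}  so sig = [2:2]
  {2,4}:  v_{2} + v_{4} = 2·v_{7}  so sig = [2:2]
  {2,6}:  v_{2} + v_{6} = 2·v_{1}  so sig = [2:2]
  {2,3}:  v_{2} + v_{3} = 3·v_{7}  so sig = [2:3]

so the primitive-relation signature multiset is
{ [2:] ×2,  [2:1] ×8,  [2:2] ×3,  [2:3] }


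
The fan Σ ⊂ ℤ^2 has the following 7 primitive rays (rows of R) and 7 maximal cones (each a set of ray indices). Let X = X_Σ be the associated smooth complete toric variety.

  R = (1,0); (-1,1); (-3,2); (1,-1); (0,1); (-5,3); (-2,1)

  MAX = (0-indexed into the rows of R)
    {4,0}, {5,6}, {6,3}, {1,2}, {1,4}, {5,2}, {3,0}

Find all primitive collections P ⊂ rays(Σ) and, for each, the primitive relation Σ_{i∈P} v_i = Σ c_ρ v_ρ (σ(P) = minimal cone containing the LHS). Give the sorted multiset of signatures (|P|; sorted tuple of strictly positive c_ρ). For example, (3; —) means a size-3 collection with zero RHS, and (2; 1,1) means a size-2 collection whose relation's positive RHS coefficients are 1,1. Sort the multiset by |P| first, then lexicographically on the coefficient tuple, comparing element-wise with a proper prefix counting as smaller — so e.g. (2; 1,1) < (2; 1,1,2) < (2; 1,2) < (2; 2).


14 minimal non-faces of Δ(Σ) (on 7 rays):

  • {1,3}:  v_{1} + v_{3} = 0  ⇒ sig = (2; —)
  • {0,1}:  v_{0} + v_{1} = v_{4}  ⇒ sig = (2; 1)
  • {0,6}:  v_{0} + v_{6} = v_{1}  ⇒ sig = (2; 1)
  • {1,6}:  v_{1} + v_{6} = v_{2}  ⇒ sig = (2; 1)
  • {2,3}:  v_{2} + v_{3} = v_{6}  ⇒ sig = (2; 1)
  • {2,6}:  v_{2} + v_{6} = v_{5}  ⇒ sig = (2; 1)
  • {3,4}:  v_{3} + v_{4} = v_{0}  ⇒ sig = (2; 1)
  • {0,5}:  v_{0} + v_{5} = v_{1} + v_{2}  ⇒ sig = (2; 1,1)
  • {4,5}:  v_{4} + v_{5} = 2·v_{1} + v_{2}  ⇒ sig = (2; 1,2)
  • {0,2}:  v_{0} + v_{2} = 2·v_{1}  ⇒ sig = (2; 2)
  • {1,5}:  v_{1} + v_{5} = 2·v_{2}  ⇒ sig = (2; 2)
  • {3,5}:  v_{3} + v_{5} = 2·v_{6}  ⇒ sig = (2; 2)
  • {4,6}:  v_{4} + v_{6} = 2·v_{1}  ⇒ sig = (2; 2)
  • {2,4}:  v_{2} + v_{4} = 3·v_{1}  ⇒ sig = (2; 3)

Hence PRS(X_Σ) =
    (2; —)
    (2; 1)
    (2; 1)
    (2; 1)
    (2; 1)
    (2; 1)
    (2; 1)
    (2; 1,1)
    (2; 1,2)
    (2; 2)
    (2; 2)
    (2; 2)
    (2; 2)
    (2; 3)


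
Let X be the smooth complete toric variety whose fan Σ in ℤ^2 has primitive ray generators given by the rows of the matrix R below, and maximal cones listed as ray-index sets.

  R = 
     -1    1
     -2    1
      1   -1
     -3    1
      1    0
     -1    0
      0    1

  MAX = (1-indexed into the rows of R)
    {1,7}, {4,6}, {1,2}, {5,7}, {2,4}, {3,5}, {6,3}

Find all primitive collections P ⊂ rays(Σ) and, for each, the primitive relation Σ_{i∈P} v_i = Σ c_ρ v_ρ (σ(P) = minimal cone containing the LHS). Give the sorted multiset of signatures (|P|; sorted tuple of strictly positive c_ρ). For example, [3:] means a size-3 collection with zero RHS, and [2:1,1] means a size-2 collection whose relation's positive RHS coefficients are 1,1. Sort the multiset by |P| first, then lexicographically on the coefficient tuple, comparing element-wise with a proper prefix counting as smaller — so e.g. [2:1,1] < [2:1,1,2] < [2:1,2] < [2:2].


14 collections generate NE(X_Σ); each relation:

  P={1,3}:  v_{1} + v_{3} = 0  ⇒ sig = [2:]
  P={5,6}:  v_{5} + v_{6} = 0  ⇒ sig = [2:]
  P={1,5}:  v_{1} + v_{5} = v_{7}  ⇒ sig = [2:1]
  P={1,6}:  v_{1} + v_{6} = v_{2}  ⇒ sig = [2:1]
  P={2,3}:  v_{2} + v_{3} = v_{6}  ⇒ sig = [2:1]
  P={2,5}:  v_{2} + v_{5} = v_{1}  ⇒ sig = [2:1]
  P={2,6}:  v_{2} + v_{6} = v_{4}  ⇒ sig = [2:1]
  P={3,7}:  v_{3} + v_{7} = v_{5}  ⇒ sig = [2:1]
  P={4,5}:  v_{4} + v_{5} = v_{2}  ⇒ sig = [2:1]
  P={6,7}:  v_{6} + v_{7} = v_{1}  ⇒ sig = [2:1]
  P={4,7}:  v_{4} + v_{7} = v_{1} + v_{2}  ⇒ sig = [2:1,1]
  P={1,4}:  v_{1} + v_{4} = 2·v_{2}  ⇒ sig = [2:2]
  P={2,7}:  v_{2} + v_{7} = 2·v_{1}  ⇒ sig = [2:2]
  P={3,4}:  v_{3} + v_{4} = 2·v_{6}  ⇒ sig = [2:2]

Hence PRS(X_Σ) =
    [2:]
    [2:]
    [2:1]
    [2:1]
    [2:1]
    [2:1]
    [2:1]
    [2:1]
    [2:1]
    [2:1]
    [2:1,1]
    [2:2]
    [2:2]
    [2:2]


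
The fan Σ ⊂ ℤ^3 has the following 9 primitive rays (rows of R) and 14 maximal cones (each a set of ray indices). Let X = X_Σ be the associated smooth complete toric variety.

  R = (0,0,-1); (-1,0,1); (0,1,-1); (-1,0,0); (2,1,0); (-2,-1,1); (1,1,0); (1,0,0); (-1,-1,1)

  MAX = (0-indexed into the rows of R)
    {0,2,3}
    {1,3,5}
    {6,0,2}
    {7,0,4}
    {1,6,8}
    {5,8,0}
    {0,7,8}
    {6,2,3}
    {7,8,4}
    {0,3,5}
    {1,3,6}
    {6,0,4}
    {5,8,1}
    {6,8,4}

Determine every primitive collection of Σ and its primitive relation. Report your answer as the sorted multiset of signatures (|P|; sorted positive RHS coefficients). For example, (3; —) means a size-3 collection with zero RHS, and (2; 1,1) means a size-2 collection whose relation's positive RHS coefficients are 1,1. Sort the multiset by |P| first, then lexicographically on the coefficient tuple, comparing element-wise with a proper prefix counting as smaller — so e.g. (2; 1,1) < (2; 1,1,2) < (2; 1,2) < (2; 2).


18 collections generate NE(X_Σ); each relation:

  P = {3,7}:  v_{3} + v_{7} = 0  so sig = (2; —)
  P = {0,1}:  v_{0} + v_{1} = v_{3}  so sig = (2; 1)
  P = {2,8}:  v_{2} + v_{8} = v_{3}  so sig = (2; 1)
  P = {3,4}:  v_{3} + v_{4} = v_{6}  so sig = (2; 1)
  P = {3,8}:  v_{3} + v_{8} = v_{5}  so sig = (2; 1)
  P = {5,6}:  v_{5} + v_{6} = v_{1}  so sig = (2; 1)
  P = {5,7}:  v_{5} + v_{7} = v_{8}  so sig = (2; 1)
  P = {6,7}:  v_{6} + v_{7} = v_{4}  so sig = (2; 1)
  P = {1,7}:  v_{1} + v_{7} = v_{6} + v_{8}  so sig = (2; 1,1)
  P = {2,7}:  v_{2} + v_{7} = v_{0} + v_{6}  so sig = (2; 1,1)
  P = {4,5}:  v_{4} + v_{5} = v_{6} + v_{8}  so sig = (2; 1,1)
  P = {1,2}:  v_{1} + v_{2} = 2·v_{3} + v_{6}  so sig = (2; 1,2)
  P = {1,4}:  v_{1} + v_{4} = 2·v_{6} + v_{8}  so sig = (2; 1,2)
  P = {2,4}:  v_{2} + v_{4} = v_{0} + 2·v_{6}  so sig = (2; 1,2)
  P = {2,5}:  v_{2} + v_{5} = 2·v_{3}  so sig = (2; 2)
  P = {0,6,8}:  v_{0} + v_{6} + v_{8} = 0  so sig = (3; —)
  P = {0,3,6}:  v_{0} + v_{3} + v_{6} = v_{2}  so sig = (3; 1)
  P = {0,4,8}:  v_{0} + v_{4} + v_{8} = v_{7}  so sig = (3; 1)

Signatures (|P|; sorted positive RHS coefficients), sorted:
{ (2; —),  (2; 1) ×7,  (2; 1,1) ×3,  (2; 1,2) ×3,  (2; 2),  (3; —),  (3; 1) ×2 }


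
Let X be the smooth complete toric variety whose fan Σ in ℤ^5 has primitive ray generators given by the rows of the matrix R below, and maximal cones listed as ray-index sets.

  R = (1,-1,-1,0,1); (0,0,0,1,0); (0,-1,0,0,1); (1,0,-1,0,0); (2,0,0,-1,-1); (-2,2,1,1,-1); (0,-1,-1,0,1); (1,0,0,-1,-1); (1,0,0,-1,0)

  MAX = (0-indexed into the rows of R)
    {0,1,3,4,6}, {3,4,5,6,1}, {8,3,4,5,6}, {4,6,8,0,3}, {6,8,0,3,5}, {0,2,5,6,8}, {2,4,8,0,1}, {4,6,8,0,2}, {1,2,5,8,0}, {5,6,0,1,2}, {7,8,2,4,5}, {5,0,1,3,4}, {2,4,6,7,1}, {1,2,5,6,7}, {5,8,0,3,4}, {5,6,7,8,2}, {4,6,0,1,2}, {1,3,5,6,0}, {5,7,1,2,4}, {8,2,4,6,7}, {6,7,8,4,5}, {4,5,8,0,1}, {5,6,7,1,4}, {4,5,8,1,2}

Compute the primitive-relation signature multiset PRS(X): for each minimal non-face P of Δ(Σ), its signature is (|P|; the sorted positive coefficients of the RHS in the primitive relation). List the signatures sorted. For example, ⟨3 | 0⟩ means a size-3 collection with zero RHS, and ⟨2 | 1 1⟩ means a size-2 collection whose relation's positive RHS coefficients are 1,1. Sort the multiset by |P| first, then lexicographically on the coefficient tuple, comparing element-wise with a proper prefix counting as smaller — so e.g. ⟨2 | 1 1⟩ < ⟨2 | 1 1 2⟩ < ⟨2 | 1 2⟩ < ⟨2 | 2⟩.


Δ(Σ) — 9 vertices, 9 min non-faces:

  P={2,3}:  v_{2} + v_{3} = v_{0}  so sig = ⟨2 | 1⟩
  P={0,7}:  v_{0} + v_{7} = v_{4} + v_{6}  so sig = ⟨2 | 1 1⟩
  P={3,7}:  v_{3} + v_{7} = 2·v_{4} + v_{5} + 2·v_{6}  so sig = ⟨2 | 1 2 2⟩
  P={1,6,8}:  v_{1} + v_{6} + v_{8} = v_{0}  so sig = ⟨3 | 1⟩
  P={1,7,8}:  v_{1} + v_{7} + v_{8} = v_{4}  so sig = ⟨3 | 1⟩
  P={1,3,8}:  v_{1} + v_{3} + v_{8} = 2·v_{0} + v_{4} + v_{5}  so sig = ⟨3 | 1 1 2⟩
  P={2,4,5,6}:  v_{2} + v_{4} + v_{5} + v_{6} = 0  so sig = ⟨4 | 0⟩
  P={0,4,5,6}:  v_{0} + v_{4} + v_{5} + v_{6} = v_{3}  so sig = ⟨4 | 1⟩
  P={0,2,4,5}:  v_{0} + v_{2} + v_{4} + v_{5} = v_{1} + v_{8}  so sig = ⟨4 | 1 1⟩

Sorted signature multiset PRS(X):
[⟨2 | 1⟩, ⟨2 | 1 1⟩, ⟨2 | 1 2 2⟩, ⟨3 | 1⟩, ⟨3 | 1⟩, ⟨3 | 1 1 2⟩, ⟨4 | 0⟩, ⟨4 | 1⟩, ⟨4 | 1 1⟩]


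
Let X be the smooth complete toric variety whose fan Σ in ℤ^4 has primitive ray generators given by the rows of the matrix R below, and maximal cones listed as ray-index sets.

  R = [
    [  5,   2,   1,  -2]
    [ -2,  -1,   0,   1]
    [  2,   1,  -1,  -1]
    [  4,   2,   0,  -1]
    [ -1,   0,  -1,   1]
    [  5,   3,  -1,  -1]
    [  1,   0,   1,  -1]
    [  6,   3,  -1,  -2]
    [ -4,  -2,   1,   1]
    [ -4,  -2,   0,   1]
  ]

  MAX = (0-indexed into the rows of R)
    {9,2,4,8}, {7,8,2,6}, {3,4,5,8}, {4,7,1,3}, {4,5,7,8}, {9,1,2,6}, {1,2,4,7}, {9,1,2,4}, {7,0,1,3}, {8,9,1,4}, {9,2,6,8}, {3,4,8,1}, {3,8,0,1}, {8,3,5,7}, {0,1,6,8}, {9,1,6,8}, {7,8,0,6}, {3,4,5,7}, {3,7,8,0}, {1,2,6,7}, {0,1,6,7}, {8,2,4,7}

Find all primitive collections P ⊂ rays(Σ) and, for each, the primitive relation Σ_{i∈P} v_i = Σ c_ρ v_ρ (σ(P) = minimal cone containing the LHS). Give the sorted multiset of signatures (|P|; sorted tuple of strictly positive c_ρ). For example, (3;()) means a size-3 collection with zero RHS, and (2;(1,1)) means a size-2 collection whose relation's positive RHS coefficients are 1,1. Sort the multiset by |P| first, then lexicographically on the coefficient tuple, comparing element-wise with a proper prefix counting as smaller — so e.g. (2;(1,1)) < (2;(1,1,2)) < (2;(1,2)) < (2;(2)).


|primitive collections| = 16. Relations:

  {3,9}:  v_{3} + v_{9} = 0 — sig = (2;())
  {4,6}:  v_{4} + v_{6} = 0 — sig = (2;())
  {0,4}:  v_{0} + v_{4} = v_{3} — sig = (2;(1))
  {0,9}:  v_{0} + v_{9} = v_{6} — sig = (2;(1))
  {2,3}:  v_{2} + v_{3} = v_{7} — sig = (2;(1))
  {3,6}:  v_{3} + v_{6} = v_{0} — sig = (2;(1))
  {7,9}:  v_{7} + v_{9} = v_{2} — sig = (2;(1))
  {0,2}:  v_{0} + v_{2} = v_{6} + v_{7} — sig = (2;(1,1))
  {1,5}:  v_{1} + v_{5} = v_{3} + v_{4} — sig = (2;(1,1))
  {5,6}:  v_{5} + v_{6} = v_{3} + v_{7} + v_{8} — sig = (2;(1,1,1))
  {5,9}:  v_{5} + v_{9} = v_{4} + v_{7} + v_{8} — sig = (2;(1,1,1))
  {0,5}:  v_{0} + v_{5} = 2·v_{3} + v_{7} + v_{8} — sig = (2;(1,1,2))
  {2,5}:  v_{2} + v_{5} = v_{4} + 2·v_{7} + v_{8} — sig = (2;(1,1,2))
  {1,7,8}:  v_{1} + v_{7} + v_{8} = 0 — sig = (3;())
  {1,2,8}:  v_{1} + v_{2} + v_{8} = v_{9} — sig = (3;(1))
  {3,4,7,8}:  v_{3} + v_{4} + v_{7} + v_{8} = v_{5} — sig = (4;(1))

Hence PRS(X_Σ) =
    |P|=2: 13 collections, coeffs (), (), (1), (1), (1), (1), (1), (1,1), (1,1), (1,1,1), (1,1,1), (1,1,2), (1,1,2)
    |P|=3: 2 collections, coeffs (), (1)
    |P|=4: 1 collection, coeffs (1)


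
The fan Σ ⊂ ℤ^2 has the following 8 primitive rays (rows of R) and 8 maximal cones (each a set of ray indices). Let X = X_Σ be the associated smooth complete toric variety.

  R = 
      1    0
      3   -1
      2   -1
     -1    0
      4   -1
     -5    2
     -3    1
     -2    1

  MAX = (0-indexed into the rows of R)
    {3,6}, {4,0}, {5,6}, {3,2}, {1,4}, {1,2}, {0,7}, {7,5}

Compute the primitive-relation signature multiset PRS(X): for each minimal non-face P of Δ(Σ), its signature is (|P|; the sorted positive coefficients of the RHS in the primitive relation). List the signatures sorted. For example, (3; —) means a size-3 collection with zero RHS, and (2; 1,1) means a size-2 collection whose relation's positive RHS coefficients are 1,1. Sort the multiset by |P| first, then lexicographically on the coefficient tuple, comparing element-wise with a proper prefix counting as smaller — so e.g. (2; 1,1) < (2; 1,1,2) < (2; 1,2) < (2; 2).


Primitive collections (20):

  • {0,3}:  v_{0} + v_{3} = 0  so sig = (2; —)
  • {1,6}:  v_{1} + v_{6} = 0  so sig = (2; —)
  • {2,7}:  v_{2} + v_{7} = 0  so sig = (2; —)
  • {0,1}:  v_{0} + v_{1} = v_{4}  so sig = (2; 1)
  • {0,2}:  v_{0} + v_{2} = v_{1}  so sig = (2; 1)
  • {0,6}:  v_{0} + v_{6} = v_{7}  so sig = (2; 1)
  • {1,3}:  v_{1} + v_{3} = v_{2}  so sig = (2; 1)
  • {1,5}:  v_{1} + v_{5} = v_{7}  so sig = (2; 1)
  • {1,7}:  v_{1} + v_{7} = v_{0}  so sig = (2; 1)
  • {2,5}:  v_{2} + v_{5} = v_{6}  so sig = (2; 1)
  • {2,6}:  v_{2} + v_{6} = v_{3}  so sig = (2; 1)
  • {3,4}:  v_{3} + v_{4} = v_{1}  so sig = (2; 1)
  • {3,7}:  v_{3} + v_{7} = v_{6}  so sig = (2; 1)
  • {4,6}:  v_{4} + v_{6} = v_{0}  so sig = (2; 1)
  • {6,7}:  v_{6} + v_{7} = v_{5}  so sig = (2; 1)
  • {4,5}:  v_{4} + v_{5} = v_{0} + v_{7}  so sig = (2; 1,1)
  • {0,5}:  v_{0} + v_{5} = 2·v_{7}  so sig = (2; 2)
  • {2,4}:  v_{2} + v_{4} = 2·v_{1}  so sig = (2; 2)
  • {3,5}:  v_{3} + v_{5} = 2·v_{6}  so sig = (2; 2)
  • {4,7}:  v_{4} + v_{7} = 2·v_{0}  so sig = (2; 2)

Hence PRS(X_Σ) =
{ (2; —) ×3,  (2; 1) ×12,  (2; 1,1),  (2; 2) ×4 }
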